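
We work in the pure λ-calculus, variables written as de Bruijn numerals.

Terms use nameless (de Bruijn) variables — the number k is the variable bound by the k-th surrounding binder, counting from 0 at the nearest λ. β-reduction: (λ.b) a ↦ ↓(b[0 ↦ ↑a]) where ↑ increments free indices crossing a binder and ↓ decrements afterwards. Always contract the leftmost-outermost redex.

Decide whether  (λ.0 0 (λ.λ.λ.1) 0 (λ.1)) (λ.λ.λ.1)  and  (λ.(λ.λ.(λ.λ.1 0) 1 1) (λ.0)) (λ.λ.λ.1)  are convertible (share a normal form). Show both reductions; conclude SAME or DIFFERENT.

Term A:
  start: (λ.0 0 (λ.λ.λ.1) 0 (λ.1)) (λ.λ.λ.1)
  →1  (λ.λ.λ.1) (λ.λ.λ.1) (λ.λ.λ.1) (λ.λ.λ.1) (λ.λ.λ.λ.1)
  →2  (λ.λ.1) (λ.λ.λ.1) (λ.λ.λ.1) (λ.λ.λ.λ.1)
  →3  (λ.λ.λ.λ.1) (λ.λ.λ.1) (λ.λ.λ.λ.1)
  →4  (λ.λ.λ.1) (λ.λ.λ.λ.1)
  →5  λ.λ.1

Term B:
  start: (λ.(λ.λ.(λ.λ.1 0) 1 1) (λ.0)) (λ.λ.λ.1)
  →1  (λ.λ.(λ.λ.1 0) 1 1) (λ.0)
  →2  λ.(λ.λ.1 0) (λ.0) (λ.0)
  →3  λ.(λ.(λ.0) 0) (λ.0)
  →4  λ.(λ.0) (λ.0)
  →5  λ.λ.0

Answer: DIFFERENT — A ⇓ λ.λ.1, B ⇓ λ.λ.0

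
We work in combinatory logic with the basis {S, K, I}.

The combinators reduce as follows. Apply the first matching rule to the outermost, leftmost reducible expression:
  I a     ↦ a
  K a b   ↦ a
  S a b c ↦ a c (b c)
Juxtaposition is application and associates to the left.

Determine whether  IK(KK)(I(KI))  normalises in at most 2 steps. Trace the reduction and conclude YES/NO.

  start: IK(KK)(I(KI))
  [1] K(KK)(I(KI))
  [2] KK

Answer: YES — reaches normal form KK in 2 ≤ 2 steps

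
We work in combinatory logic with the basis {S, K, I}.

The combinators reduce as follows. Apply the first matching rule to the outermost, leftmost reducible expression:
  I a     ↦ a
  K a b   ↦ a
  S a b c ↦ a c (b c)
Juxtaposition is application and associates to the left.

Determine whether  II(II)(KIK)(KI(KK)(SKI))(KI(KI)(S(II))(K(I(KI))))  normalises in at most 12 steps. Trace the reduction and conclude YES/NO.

  start: II(II)(KIK)(KI(KK)(SKI))(KI(KI)(S(II))(K(I(KI))))
  [1] I(II)(KIK)(KI(KK)(SKI))(KI(KI)(S(II))(K(I(KI))))
  [2] II(KIK)(KI(KK)(SKI))(KI(KI)(S(II))(K(I(KI))))
  [3] I(KIK)(KI(KK)(SKI))(KI(KI)(S(II))(K(I(KI))))
  [4] KIK(KI(KK)(SKI))(KI(KI)(S(II))(K(I(KI))))
  [5] I(KI(KK)(SKI))(KI(KI)(S(II))(K(I(KI))))
  [6] KI(KK)(SKI)(KI(KI)(S(II))(K(I(KI))))
  [7] I(SKI)(KI(KI)(S(II))(K(I(KI))))
  [8] SKI(KI(KI)(S(II))(K(I(KI))))
  [9] K(KI(KI)(S(II))(K(I(KI))))(I(KI(KI)(S(II))(K(I(KI)))))
  [10] KI(KI)(S(II))(K(I(KI)))
  [11] I(S(II))(K(I(KI)))
  [12] S(II)(K(I(KI)))

Answer: NO — after 12 steps the term is S(II)(K(I(KI))), not yet normal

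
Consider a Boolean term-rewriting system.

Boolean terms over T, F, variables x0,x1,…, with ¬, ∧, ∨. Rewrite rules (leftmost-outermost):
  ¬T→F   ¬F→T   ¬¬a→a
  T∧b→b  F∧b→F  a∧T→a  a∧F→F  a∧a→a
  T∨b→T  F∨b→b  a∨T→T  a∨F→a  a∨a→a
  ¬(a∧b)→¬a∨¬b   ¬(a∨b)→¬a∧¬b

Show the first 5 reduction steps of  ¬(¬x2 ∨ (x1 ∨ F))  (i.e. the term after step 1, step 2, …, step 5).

  start: ¬(¬x2 ∨ (x1 ∨ F))
  →1  ¬¬x2 ∧ ¬(x1 ∨ F)
  →2  x2 ∧ ¬(x1 ∨ F)
  →3  x2 ∧ (¬x1 ∧ ¬F)
  →4  x2 ∧ (¬x1 ∧ T)
  →5  x2 ∧ ¬x1

Answer: after 5 steps: x2 ∧ ¬x1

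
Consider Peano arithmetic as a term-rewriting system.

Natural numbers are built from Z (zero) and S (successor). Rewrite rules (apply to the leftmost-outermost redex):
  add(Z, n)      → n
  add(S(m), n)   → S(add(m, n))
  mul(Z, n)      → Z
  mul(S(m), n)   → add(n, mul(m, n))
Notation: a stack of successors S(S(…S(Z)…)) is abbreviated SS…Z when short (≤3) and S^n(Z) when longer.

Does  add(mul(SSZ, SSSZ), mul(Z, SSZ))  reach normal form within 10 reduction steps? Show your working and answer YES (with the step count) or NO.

Answer: NO — after 10 steps the term is S(S(S(add(S(add(SSZ, mul(Z, SSSZ))), mul(Z, SSZ))))), not yet normal

Reduction:
  start: add(mul(SSZ, SSSZ), mul(Z, SSZ))
  [1] add(add(SSSZ, mul(SZ, SSSZ)), mul(Z, SSZ))
  [2] add(S(add(SSZ, mul(SZ, SSSZ))), mul(Z, SSZ))
  [3] S(add(add(SSZ, mul(SZ, SSSZ)), mul(Z, SSZ)))
  [4] S(add(S(add(SZ, mul(SZ, SSSZ))), mul(Z, SSZ)))
  [5] S(S(add(add(SZ, mul(SZ, SSSZ)), mul(Z, SSZ))))
  [6] S(S(add(S(add(Z, mul(SZ, SSSZ))), mul(Z, SSZ))))
  [7] S(S(S(add(add(Z, mul(SZ, SSSZ)), mul(Z, SSZ)))))
  [8] S(S(S(add(mul(SZ, SSSZ), mul(Z, SSZ)))))
  [9] S(S(S(add(add(SSSZ, mul(Z, SSSZ)), mul(Z, SSZ)))))
  [10] S(S(S(add(S(add(SSZ, mul(Z, SSSZ))), mul(Z, SSZ)))))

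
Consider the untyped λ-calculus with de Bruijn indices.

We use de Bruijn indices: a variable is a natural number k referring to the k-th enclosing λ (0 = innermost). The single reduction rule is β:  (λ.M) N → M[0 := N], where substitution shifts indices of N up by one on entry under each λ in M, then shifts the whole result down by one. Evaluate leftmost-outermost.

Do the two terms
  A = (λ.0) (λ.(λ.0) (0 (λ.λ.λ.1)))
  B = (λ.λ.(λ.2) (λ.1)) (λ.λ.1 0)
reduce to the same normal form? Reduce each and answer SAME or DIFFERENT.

Term A:
  start: (λ.0) (λ.(λ.0) (0 (λ.λ.λ.1)))
  →1  λ.(λ.0) (0 (λ.λ.λ.1))
  →2  λ.0 (λ.λ.λ.1)

Term B:
  start: (λ.λ.(λ.2) (λ.1)) (λ.λ.1 0)
  →1  λ.(λ.λ.λ.1 0) (λ.1)
  →2  λ.λ.λ.1 0

Answer: DIFFERENT — A ⇓ λ.0 (λ.λ.λ.1), B ⇓ λ.λ.λ.1 0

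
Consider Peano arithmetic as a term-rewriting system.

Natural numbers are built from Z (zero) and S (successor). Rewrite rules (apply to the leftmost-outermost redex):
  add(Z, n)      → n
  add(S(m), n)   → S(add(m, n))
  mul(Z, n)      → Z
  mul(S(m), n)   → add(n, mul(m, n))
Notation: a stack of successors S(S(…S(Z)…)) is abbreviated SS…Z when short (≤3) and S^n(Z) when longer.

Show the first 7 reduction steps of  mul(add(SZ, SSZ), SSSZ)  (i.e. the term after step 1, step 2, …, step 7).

  start: mul(add(SZ, SSZ), SSSZ)
  [1] mul(S(add(Z, SSZ)), SSSZ)
  [2] add(SSSZ, mul(add(Z, SSZ), SSSZ))
  [3] S(add(SSZ, mul(add(Z, SSZ), SSSZ)))
  [4] S(S(add(SZ, mul(add(Z, SSZ), SSSZ))))
  [5] S(S(S(add(Z, mul(add(Z, SSZ), SSSZ)))))
  [6] S(S(S(mul(add(Z, SSZ), SSSZ))))
  [7] S(S(S(mul(SSZ, SSSZ))))

Answer: after 7 steps: S(S(S(mul(SSZ, SSSZ))))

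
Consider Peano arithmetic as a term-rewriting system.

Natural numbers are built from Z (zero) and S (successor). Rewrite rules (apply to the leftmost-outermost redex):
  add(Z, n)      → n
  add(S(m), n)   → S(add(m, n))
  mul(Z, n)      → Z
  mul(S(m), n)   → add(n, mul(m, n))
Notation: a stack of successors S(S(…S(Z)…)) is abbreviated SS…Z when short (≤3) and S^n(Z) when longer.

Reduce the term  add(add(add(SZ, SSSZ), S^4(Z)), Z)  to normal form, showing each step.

  start: add(add(add(SZ, SSSZ), S^4(Z)), Z)
  →1  add(add(S(add(Z, SSSZ)), S^4(Z)), Z)
  →2  add(S(add(add(Z, SSSZ), S^4(Z))), Z)
  →3  S(add(add(add(Z, SSSZ), S^4(Z)), Z))
  →4  S(add(add(SSSZ, S^4(Z)), Z))
  →5  S(add(S(add(SSZ, S^4(Z))), Z))
  →6  S(S(add(add(SSZ, S^4(Z)), Z)))
  →7  S(S(add(S(add(SZ, S^4(Z))), Z)))
  →8  S(S(S(add(add(SZ, S^4(Z)), Z))))
  →9  S(S(S(add(S(add(Z, S^4(Z))), Z))))
  →10  S(S(S(S(add(add(Z, S^4(Z)), Z)))))
  →11  S(S(S(S(add(S^4(Z), Z)))))
  →12  S(S(S(S(S(add(SSSZ, Z))))))
  →13  S(S(S(S(S(S(add(SSZ, Z)))))))
  →14  S(S(S(S(S(S(S(add(SZ, Z))))))))
  →15  S(S(S(S(S(S(S(S(add(Z, Z)))))))))
  →16  S^8(Z)

Answer: normal form = S^8(Z)  (in 16 steps)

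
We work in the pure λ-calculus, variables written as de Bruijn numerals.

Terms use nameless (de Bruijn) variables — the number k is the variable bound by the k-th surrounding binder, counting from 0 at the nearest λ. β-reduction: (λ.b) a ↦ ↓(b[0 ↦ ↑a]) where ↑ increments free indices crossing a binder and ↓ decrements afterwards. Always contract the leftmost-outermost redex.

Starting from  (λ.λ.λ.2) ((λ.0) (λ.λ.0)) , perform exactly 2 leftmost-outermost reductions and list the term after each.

  start: (λ.λ.λ.2) ((λ.0) (λ.λ.0))
  step 1: λ.λ.(λ.0) (λ.λ.0)
  step 2: λ.λ.λ.λ.0

Answer: after 2 steps: λ.λ.λ.λ.0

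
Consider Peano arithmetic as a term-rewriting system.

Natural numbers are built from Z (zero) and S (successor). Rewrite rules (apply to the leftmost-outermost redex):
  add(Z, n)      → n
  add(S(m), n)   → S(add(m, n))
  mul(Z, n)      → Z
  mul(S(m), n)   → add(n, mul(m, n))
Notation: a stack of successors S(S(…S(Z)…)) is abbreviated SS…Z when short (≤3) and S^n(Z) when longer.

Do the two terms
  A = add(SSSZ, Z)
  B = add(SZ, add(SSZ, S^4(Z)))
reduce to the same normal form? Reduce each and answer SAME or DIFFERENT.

Term A:
  start: add(SSSZ, Z)
  [1] S(add(SSZ, Z))
  [2] S(S(add(SZ, Z)))
  [3] S(S(S(add(Z, Z))))
  [4] SSSZ

Term B:
  start: add(SZ, add(SSZ, S^4(Z)))
  [1] S(add(Z, add(SSZ, S^4(Z))))
  [2] S(add(SSZ, S^4(Z)))
  [3] S(S(add(SZ, S^4(Z))))
  [4] S(S(S(add(Z, S^4(Z)))))
  [5] S^7(Z)

Answer: DIFFERENT — A ⇓ SSSZ, B ⇓ S^7(Z)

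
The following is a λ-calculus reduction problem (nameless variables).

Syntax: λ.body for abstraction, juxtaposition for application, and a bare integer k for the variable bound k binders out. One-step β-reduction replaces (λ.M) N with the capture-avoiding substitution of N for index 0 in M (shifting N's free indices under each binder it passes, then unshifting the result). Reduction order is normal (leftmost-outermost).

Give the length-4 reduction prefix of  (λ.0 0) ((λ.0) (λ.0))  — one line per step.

  start: (λ.0 0) ((λ.0) (λ.0))
  step 1: (λ.0) (λ.0) ((λ.0) (λ.0))
  step 2: (λ.0) ((λ.0) (λ.0))
  step 3: (λ.0) (λ.0)
  step 4: λ.0

Answer: after 4 steps: λ.0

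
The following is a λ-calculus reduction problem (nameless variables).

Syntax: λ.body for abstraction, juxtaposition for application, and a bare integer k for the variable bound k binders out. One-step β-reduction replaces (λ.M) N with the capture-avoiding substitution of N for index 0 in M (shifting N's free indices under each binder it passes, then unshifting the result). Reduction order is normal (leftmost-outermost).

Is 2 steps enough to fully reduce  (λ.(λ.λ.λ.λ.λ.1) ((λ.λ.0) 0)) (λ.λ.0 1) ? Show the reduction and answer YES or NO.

  start: (λ.(λ.λ.λ.λ.λ.1) ((λ.λ.0) 0)) (λ.λ.0 1)
  step 1: (λ.λ.λ.λ.λ.1) ((λ.λ.0) (λ.λ.0 1))
  step 2: λ.λ.λ.λ.1

Answer: YES — reaches normal form λ.λ.λ.λ.1 in 2 ≤ 2 steps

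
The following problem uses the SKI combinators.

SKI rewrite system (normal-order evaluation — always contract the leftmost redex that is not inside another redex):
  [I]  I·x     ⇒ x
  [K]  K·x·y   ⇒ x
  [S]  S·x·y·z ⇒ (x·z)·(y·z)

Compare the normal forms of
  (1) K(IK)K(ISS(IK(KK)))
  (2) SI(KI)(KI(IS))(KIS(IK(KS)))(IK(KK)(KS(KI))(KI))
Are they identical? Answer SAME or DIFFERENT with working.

Term A:
  start: K(IK)K(ISS(IK(KK)))
  step 1: IK(ISS(IK(KK)))
  step 2: K(ISS(IK(KK)))
  step 3: K(SS(IK(KK)))
  step 4: K(SS(K(KK)))

Term B:
  start: SI(KI)(KI(IS))(KIS(IK(KS)))(IK(KK)(KS(KI))(KI))
  step 1: I(KI(IS))(KI(KI(IS)))(KIS(IK(KS)))(IK(KK)(KS(KI))(KI))
  step 2: KI(IS)(KI(KI(IS)))(KIS(IK(KS)))(IK(KK)(KS(KI))(KI))
  step 3: I(KI(KI(IS)))(KIS(IK(KS)))(IK(KK)(KS(KI))(KI))
  step 4: KI(KI(IS))(KIS(IK(KS)))(IK(KK)(KS(KI))(KI))
  step 5: I(KIS(IK(KS)))(IK(KK)(KS(KI))(KI))
  step 6: KIS(IK(KS))(IK(KK)(KS(KI))(KI))
  step 7: I(IK(KS))(IK(KK)(KS(KI))(KI))
  step 8: IK(KS)(IK(KK)(KS(KI))(KI))
  step 9: K(KS)(IK(KK)(KS(KI))(KI))
  step 10: KS

Answer: DIFFERENT — A ⇓ K(SS(K(KK))), B ⇓ KS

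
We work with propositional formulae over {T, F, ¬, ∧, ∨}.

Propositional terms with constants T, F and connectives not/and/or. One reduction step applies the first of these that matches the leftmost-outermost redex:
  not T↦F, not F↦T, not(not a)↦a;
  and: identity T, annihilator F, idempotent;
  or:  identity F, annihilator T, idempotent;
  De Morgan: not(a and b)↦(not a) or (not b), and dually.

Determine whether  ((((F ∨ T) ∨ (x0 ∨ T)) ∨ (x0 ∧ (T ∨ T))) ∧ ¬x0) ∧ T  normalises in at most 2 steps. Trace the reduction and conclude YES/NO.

  start: ((((F ∨ T) ∨ (x0 ∨ T)) ∨ (x0 ∧ (T ∨ T))) ∧ ¬x0) ∧ T
  →1  (((F ∨ T) ∨ (x0 ∨ T)) ∨ (x0 ∧ (T ∨ T))) ∧ ¬x0
  →2  ((T ∨ (x0 ∨ T)) ∨ (x0 ∧ (T ∨ T))) ∧ ¬x0

Answer: NO — after 2 steps the term is ((T ∨ (x0 ∨ T)) ∨ (x0 ∧ (T ∨ T))) ∧ ¬x0, not yet normal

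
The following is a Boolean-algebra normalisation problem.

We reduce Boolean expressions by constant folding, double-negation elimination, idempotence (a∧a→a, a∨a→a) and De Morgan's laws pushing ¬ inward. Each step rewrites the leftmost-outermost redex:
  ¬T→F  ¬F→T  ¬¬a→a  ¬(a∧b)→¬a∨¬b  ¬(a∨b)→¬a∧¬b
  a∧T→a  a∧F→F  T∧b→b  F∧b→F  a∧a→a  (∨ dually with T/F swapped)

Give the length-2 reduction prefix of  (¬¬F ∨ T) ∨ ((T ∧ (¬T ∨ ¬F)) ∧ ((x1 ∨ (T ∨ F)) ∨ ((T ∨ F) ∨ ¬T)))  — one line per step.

  start: (¬¬F ∨ T) ∨ ((T ∧ (¬T ∨ ¬F)) ∧ ((x1 ∨ (T ∨ F)) ∨ ((T ∨ F) ∨ ¬T)))
  step 1: T ∨ ((T ∧ (¬T ∨ ¬F)) ∧ ((x1 ∨ (T ∨ F)) ∨ ((T ∨ F) ∨ ¬T)))
  step 2: T

Answer: after 2 steps: T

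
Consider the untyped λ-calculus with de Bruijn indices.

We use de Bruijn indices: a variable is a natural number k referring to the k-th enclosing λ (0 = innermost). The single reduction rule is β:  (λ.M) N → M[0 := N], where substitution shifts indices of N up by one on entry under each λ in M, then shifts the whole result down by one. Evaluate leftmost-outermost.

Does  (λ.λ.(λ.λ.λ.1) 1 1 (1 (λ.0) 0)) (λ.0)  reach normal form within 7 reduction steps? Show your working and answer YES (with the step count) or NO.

Answer: YES — reaches normal form λ.λ.0 in 4 ≤ 7 steps

Derivation:
  start: (λ.λ.(λ.λ.λ.1) 1 1 (1 (λ.0) 0)) (λ.0)
  [1] λ.(λ.λ.λ.1) (λ.0) (λ.0) ((λ.0) (λ.0) 0)
  [2] λ.(λ.λ.1) (λ.0) ((λ.0) (λ.0) 0)
  [3] λ.(λ.λ.0) ((λ.0) (λ.0) 0)
  [4] λ.λ.0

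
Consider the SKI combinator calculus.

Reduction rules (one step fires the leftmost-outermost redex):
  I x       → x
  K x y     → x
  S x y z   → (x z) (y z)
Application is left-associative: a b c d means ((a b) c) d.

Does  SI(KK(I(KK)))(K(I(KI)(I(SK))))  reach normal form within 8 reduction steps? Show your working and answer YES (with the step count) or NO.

Answer: YES — reaches normal form I in 5 ≤ 8 steps

Derivation:
  start: SI(KK(I(KK)))(K(I(KI)(I(SK))))
  step 1: I(K(I(KI)(I(SK))))(KK(I(KK))(K(I(KI)(I(SK)))))
  step 2: K(I(KI)(I(SK)))(KK(I(KK))(K(I(KI)(I(SK)))))
  step 3: I(KI)(I(SK))
  step 4: KI(I(SK))
  step 5: I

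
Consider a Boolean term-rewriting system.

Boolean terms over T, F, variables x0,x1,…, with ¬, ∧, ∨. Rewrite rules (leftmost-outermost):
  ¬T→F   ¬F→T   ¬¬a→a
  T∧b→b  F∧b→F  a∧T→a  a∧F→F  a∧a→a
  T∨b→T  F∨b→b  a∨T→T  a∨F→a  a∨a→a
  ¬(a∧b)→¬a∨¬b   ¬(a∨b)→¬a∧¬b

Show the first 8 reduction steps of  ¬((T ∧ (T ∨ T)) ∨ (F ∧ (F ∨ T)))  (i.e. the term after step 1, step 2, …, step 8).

Answer: after 8 steps: F

Working:
  start: ¬((T ∧ (T ∨ T)) ∨ (F ∧ (F ∨ T)))
  [1] ¬(T ∧ (T ∨ T)) ∧ ¬(F ∧ (F ∨ T))
  [2] (¬T ∨ ¬(T ∨ T)) ∧ ¬(F ∧ (F ∨ T))
  [3] (F ∨ ¬(T ∨ T)) ∧ ¬(F ∧ (F ∨ T))
  [4] ¬(T ∨ T) ∧ ¬(F ∧ (F ∨ T))
  [5] (¬T ∧ ¬T) ∧ ¬(F ∧ (F ∨ T))
  [6] ¬T ∧ ¬(F ∧ (F ∨ T))
  [7] F ∧ ¬(F ∧ (F ∨ T))
  [8] F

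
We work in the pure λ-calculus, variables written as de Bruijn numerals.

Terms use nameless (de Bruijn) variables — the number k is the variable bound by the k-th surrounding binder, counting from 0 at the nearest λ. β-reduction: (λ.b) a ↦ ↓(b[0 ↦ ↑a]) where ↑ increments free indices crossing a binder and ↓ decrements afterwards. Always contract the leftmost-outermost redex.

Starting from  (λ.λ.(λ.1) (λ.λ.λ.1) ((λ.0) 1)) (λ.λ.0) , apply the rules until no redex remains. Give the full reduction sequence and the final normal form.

Answer: normal form = λ.0 (λ.λ.0)  (in 3 steps)

Derivation:
  start: (λ.λ.(λ.1) (λ.λ.λ.1) ((λ.0) 1)) (λ.λ.0)
  step 1: λ.(λ.1) (λ.λ.λ.1) ((λ.0) (λ.λ.0))
  step 2: λ.0 ((λ.0) (λ.λ.0))
  step 3: λ.0 (λ.λ.0)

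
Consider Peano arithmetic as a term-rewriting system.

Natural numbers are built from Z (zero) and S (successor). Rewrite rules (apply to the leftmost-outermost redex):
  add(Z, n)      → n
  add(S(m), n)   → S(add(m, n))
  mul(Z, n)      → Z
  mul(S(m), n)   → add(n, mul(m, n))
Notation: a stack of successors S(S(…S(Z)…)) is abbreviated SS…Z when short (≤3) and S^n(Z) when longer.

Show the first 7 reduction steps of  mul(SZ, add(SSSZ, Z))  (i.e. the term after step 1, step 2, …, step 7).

Answer: after 7 steps: S(S(S(add(add(Z, Z), mul(Z, add(SSSZ, Z))))))

Working:
  start: mul(SZ, add(SSSZ, Z))
  [1] add(add(SSSZ, Z), mul(Z, add(SSSZ, Z)))
  [2] add(S(add(SSZ, Z)), mul(Z, add(SSSZ, Z)))
  [3] S(add(add(SSZ, Z), mul(Z, add(SSSZ, Z))))
  [4] S(add(S(add(SZ, Z)), mul(Z, add(SSSZ, Z))))
  [5] S(S(add(add(SZ, Z), mul(Z, add(SSSZ, Z)))))
  [6] S(S(add(S(add(Z, Z)), mul(Z, add(SSSZ, Z)))))
  [7] S(S(S(add(add(Z, Z), mul(Z, add(SSSZ, Z))))))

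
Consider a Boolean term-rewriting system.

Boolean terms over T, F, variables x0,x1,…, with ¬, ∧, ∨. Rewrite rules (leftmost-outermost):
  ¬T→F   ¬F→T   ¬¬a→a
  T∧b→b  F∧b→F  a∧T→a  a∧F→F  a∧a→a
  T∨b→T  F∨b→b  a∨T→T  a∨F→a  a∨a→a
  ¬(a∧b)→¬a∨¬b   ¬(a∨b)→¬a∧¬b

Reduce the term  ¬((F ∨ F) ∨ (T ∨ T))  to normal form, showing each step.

  start: ¬((F ∨ F) ∨ (T ∨ T))
  →1  ¬(F ∨ F) ∧ ¬(T ∨ T)
  →2  (¬F ∧ ¬F) ∧ ¬(T ∨ T)
  →3  ¬F ∧ ¬(T ∨ T)
  →4  T ∧ ¬(T ∨ T)
  →5  ¬(T ∨ T)
  →6  ¬T ∧ ¬T
  →7  ¬T
  →8  F

Answer: normal form = F  (in 8 steps)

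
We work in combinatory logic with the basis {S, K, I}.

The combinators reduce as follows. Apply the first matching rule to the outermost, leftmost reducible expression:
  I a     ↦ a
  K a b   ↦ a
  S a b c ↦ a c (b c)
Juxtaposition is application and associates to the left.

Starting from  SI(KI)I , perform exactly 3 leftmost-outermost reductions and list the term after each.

  start: SI(KI)I
  →1  II(KII)
  →2  I(KII)
  →3  KII

Answer: after 3 steps: KII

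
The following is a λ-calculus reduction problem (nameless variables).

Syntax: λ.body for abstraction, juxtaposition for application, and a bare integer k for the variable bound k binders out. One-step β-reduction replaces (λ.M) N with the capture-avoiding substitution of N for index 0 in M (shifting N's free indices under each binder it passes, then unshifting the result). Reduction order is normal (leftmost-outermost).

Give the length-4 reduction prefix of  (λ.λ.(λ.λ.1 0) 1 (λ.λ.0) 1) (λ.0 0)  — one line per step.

Answer: after 4 steps: λ.(λ.λ.0) (λ.λ.0) (λ.0 0)

Working:
  start: (λ.λ.(λ.λ.1 0) 1 (λ.λ.0) 1) (λ.0 0)
  step 1: λ.(λ.λ.1 0) (λ.0 0) (λ.λ.0) (λ.0 0)
  step 2: λ.(λ.(λ.0 0) 0) (λ.λ.0) (λ.0 0)
  step 3: λ.(λ.0 0) (λ.λ.0) (λ.0 0)
  step 4: λ.(λ.λ.0) (λ.λ.0) (λ.0 0)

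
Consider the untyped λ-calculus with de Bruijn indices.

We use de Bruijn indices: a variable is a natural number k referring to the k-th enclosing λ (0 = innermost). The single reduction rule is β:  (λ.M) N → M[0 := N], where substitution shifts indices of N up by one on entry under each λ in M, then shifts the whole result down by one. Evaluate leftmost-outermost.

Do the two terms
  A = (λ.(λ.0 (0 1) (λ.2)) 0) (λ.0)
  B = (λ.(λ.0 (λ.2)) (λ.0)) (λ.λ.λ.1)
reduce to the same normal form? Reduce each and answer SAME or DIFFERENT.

Answer: DIFFERENT — A ⇓ λ.λ.0, B ⇓ λ.λ.λ.λ.1

Working:
Term A:
  start: (λ.(λ.0 (0 1) (λ.2)) 0) (λ.0)
  →1  (λ.0 (0 (λ.0)) (λ.λ.0)) (λ.0)
  →2  (λ.0) ((λ.0) (λ.0)) (λ.λ.0)
  →3  (λ.0) (λ.0) (λ.λ.0)
  →4  (λ.0) (λ.λ.0)
  →5  λ.λ.0

Term B:
  start: (λ.(λ.0 (λ.2)) (λ.0)) (λ.λ.λ.1)
  →1  (λ.0 (λ.λ.λ.λ.1)) (λ.0)
  →2  (λ.0) (λ.λ.λ.λ.1)
  →3  λ.λ.λ.λ.1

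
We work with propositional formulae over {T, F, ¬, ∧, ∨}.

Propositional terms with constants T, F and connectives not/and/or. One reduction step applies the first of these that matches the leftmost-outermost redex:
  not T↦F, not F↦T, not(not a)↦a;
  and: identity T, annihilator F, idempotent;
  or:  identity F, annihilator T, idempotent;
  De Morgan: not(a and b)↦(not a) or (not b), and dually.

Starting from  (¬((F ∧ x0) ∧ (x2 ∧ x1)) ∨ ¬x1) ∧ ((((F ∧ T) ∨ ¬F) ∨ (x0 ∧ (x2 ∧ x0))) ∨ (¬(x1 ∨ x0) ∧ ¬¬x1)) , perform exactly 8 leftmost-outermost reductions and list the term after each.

  start: (¬((F ∧ x0) ∧ (x2 ∧ x1)) ∨ ¬x1) ∧ ((((F ∧ T) ∨ ¬F) ∨ (x0 ∧ (x2 ∧ x0))) ∨ (¬(x1 ∨ x0) ∧ ¬¬x1))
  step 1: ((¬(F ∧ x0) ∨ ¬(x2 ∧ x1)) ∨ ¬x1) ∧ ((((F ∧ T) ∨ ¬F) ∨ (x0 ∧ (x2 ∧ x0))) ∨ (¬(x1 ∨ x0) ∧ ¬¬x1))
  step 2: (((¬F ∨ ¬x0) ∨ ¬(x2 ∧ x1)) ∨ ¬x1) ∧ ((((F ∧ T) ∨ ¬F) ∨ (x0 ∧ (x2 ∧ x0))) ∨ (¬(x1 ∨ x0) ∧ ¬¬x1))
  step 3: (((T ∨ ¬x0) ∨ ¬(x2 ∧ x1)) ∨ ¬x1) ∧ ((((F ∧ T) ∨ ¬F) ∨ (x0 ∧ (x2 ∧ x0))) ∨ (¬(x1 ∨ x0) ∧ ¬¬x1))
  step 4: ((T ∨ ¬(x2 ∧ x1)) ∨ ¬x1) ∧ ((((F ∧ T) ∨ ¬F) ∨ (x0 ∧ (x2 ∧ x0))) ∨ (¬(x1 ∨ x0) ∧ ¬¬x1))
  step 5: (T ∨ ¬x1) ∧ ((((F ∧ T) ∨ ¬F) ∨ (x0 ∧ (x2 ∧ x0))) ∨ (¬(x1 ∨ x0) ∧ ¬¬x1))
  step 6: T ∧ ((((F ∧ T) ∨ ¬F) ∨ (x0 ∧ (x2 ∧ x0))) ∨ (¬(x1 ∨ x0) ∧ ¬¬x1))
  step 7: (((F ∧ T) ∨ ¬F) ∨ (x0 ∧ (x2 ∧ x0))) ∨ (¬(x1 ∨ x0) ∧ ¬¬x1)
  step 8: ((F ∨ ¬F) ∨ (x0 ∧ (x2 ∧ x0))) ∨ (¬(x1 ∨ x0) ∧ ¬¬x1)

Answer: after 8 steps: ((F ∨ ¬F) ∨ (x0 ∧ (x2 ∧ x0))) ∨ (¬(x1 ∨ x0) ∧ ¬¬x1)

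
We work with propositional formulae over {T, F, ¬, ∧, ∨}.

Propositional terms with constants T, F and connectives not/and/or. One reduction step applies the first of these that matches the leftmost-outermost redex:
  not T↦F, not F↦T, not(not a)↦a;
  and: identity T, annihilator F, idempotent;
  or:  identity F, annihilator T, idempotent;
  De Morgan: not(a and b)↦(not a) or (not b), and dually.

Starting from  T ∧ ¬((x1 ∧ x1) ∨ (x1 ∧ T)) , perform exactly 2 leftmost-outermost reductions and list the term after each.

Answer: after 2 steps: ¬(x1 ∧ x1) ∧ ¬(x1 ∧ T)

Working:
  start: T ∧ ¬((x1 ∧ x1) ∨ (x1 ∧ T))
  [1] ¬((x1 ∧ x1) ∨ (x1 ∧ T))
  [2] ¬(x1 ∧ x1) ∧ ¬(x1 ∧ T)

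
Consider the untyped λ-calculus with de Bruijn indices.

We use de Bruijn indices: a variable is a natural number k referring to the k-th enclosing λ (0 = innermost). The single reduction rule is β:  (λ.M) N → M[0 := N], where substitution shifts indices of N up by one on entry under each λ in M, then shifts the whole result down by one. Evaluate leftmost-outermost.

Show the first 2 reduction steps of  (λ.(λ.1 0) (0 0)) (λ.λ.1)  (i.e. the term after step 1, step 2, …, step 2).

Answer: after 2 steps: (λ.λ.1) ((λ.λ.1) (λ.λ.1))

Reduction:
  start: (λ.(λ.1 0) (0 0)) (λ.λ.1)
  step 1: (λ.(λ.λ.1) 0) ((λ.λ.1) (λ.λ.1))
  step 2: (λ.λ.1) ((λ.λ.1) (λ.λ.1))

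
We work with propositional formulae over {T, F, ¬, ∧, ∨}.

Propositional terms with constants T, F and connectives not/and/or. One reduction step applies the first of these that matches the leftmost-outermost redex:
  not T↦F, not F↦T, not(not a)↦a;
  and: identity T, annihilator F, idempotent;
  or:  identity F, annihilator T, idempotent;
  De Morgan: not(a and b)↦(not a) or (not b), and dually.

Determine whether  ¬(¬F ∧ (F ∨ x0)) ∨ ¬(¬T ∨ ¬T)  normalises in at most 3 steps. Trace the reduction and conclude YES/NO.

  start: ¬(¬F ∧ (F ∨ x0)) ∨ ¬(¬T ∨ ¬T)
  step 1: (¬¬F ∨ ¬(F ∨ x0)) ∨ ¬(¬T ∨ ¬T)
  step 2: (F ∨ ¬(F ∨ x0)) ∨ ¬(¬T ∨ ¬T)
  step 3: ¬(F ∨ x0) ∨ ¬(¬T ∨ ¬T)

Answer: NO — after 3 steps the term is ¬(F ∨ x0) ∨ ¬(¬T ∨ ¬T), not yet normal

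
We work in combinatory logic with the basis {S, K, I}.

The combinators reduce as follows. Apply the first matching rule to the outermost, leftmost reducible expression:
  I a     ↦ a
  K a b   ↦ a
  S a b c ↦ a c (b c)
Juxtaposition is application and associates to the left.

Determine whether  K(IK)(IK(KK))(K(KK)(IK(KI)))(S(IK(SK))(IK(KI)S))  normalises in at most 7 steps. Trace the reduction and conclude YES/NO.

  start: K(IK)(IK(KK))(K(KK)(IK(KI)))(S(IK(SK))(IK(KI)S))
  →1  IK(K(KK)(IK(KI)))(S(IK(SK))(IK(KI)S))
  →2  K(K(KK)(IK(KI)))(S(IK(SK))(IK(KI)S))
  →3  K(KK)(IK(KI))
  →4  KK

Answer: YES — reaches normal form KK in 4 ≤ 7 steps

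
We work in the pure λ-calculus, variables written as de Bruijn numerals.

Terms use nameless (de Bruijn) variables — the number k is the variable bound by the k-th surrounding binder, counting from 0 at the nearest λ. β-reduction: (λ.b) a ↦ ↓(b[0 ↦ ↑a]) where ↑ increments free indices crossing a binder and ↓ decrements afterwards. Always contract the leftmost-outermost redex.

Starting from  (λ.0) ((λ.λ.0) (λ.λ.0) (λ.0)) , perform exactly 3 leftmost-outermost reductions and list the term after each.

  start: (λ.0) ((λ.λ.0) (λ.λ.0) (λ.0))
  step 1: (λ.λ.0) (λ.λ.0) (λ.0)
  step 2: (λ.0) (λ.0)
  step 3: λ.0

Answer: after 3 steps: λ.0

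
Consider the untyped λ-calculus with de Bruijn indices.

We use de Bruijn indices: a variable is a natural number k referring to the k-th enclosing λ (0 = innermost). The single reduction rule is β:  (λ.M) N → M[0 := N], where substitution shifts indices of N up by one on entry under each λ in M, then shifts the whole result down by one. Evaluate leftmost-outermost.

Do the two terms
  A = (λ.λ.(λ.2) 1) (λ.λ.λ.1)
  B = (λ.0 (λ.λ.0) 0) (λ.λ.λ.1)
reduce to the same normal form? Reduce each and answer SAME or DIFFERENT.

Answer: SAME — A ⇓ λ.λ.λ.λ.1, B ⇓ λ.λ.λ.λ.1

Derivation:
Term A:
  start: (λ.λ.(λ.2) 1) (λ.λ.λ.1)
  [1] λ.(λ.λ.λ.λ.1) (λ.λ.λ.1)
  [2] λ.λ.λ.λ.1

Term B:
  start: (λ.0 (λ.λ.0) 0) (λ.λ.λ.1)
  [1] (λ.λ.λ.1) (λ.λ.0) (λ.λ.λ.1)
  [2] (λ.λ.1) (λ.λ.λ.1)
  [3] λ.λ.λ.λ.1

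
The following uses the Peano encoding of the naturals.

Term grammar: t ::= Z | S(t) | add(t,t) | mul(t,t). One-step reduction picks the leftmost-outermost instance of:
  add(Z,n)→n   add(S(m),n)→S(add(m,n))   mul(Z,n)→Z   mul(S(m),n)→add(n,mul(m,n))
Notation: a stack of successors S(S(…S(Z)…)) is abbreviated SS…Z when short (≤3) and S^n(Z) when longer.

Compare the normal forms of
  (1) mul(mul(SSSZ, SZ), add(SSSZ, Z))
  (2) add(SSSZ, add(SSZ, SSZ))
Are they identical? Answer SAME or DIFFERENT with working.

Term A:
  start: mul(mul(SSSZ, SZ), add(SSSZ, Z))
  →1  mul(add(SZ, mul(SSZ, SZ)), add(SSSZ, Z))
  →2  mul(S(add(Z, mul(SSZ, SZ))), add(SSSZ, Z))
  →3  add(add(SSSZ, Z), mul(add(Z, mul(SSZ, SZ)), add(SSSZ, Z)))
  →4  add(S(add(SSZ, Z)), mul(add(Z, mul(SSZ, SZ)), add(SSSZ, Z)))
  →5  S(add(add(SSZ, Z), mul(add(Z, mul(SSZ, SZ)), add(SSSZ, Z))))
  →6  S(add(S(add(SZ, Z)), mul(add(Z, mul(SSZ, SZ)), add(SSSZ, Z))))
  →7  S(S(add(add(SZ, Z), mul(add(Z, mul(SSZ, SZ)), add(SSSZ, Z)))))
  →8  S(S(add(S(add(Z, Z)), mul(add(Z, mul(SSZ, SZ)), add(SSSZ, Z)))))
  →9  S(S(S(add(add(Z, Z), mul(add(Z, mul(SSZ, SZ)), add(SSSZ, Z))))))
  →10  S(S(S(add(Z, mul(add(Z, mul(SSZ, SZ)), add(SSSZ, Z))))))
  →11  S(S(S(mul(add(Z, mul(SSZ, SZ)), add(SSSZ, Z)))))
  →12  S(S(S(mul(mul(SSZ, SZ), add(SSSZ, Z)))))
  →13  S(S(S(mul(add(SZ, mul(SZ, SZ)), add(SSSZ, Z)))))
  →14  S(S(S(mul(S(add(Z, mul(SZ, SZ))), add(SSSZ, Z)))))
  →15  S(S(S(add(add(SSSZ, Z), mul(add(Z, mul(SZ, SZ)), add(SSSZ, Z))))))
  →16  S(S(S(add(S(add(SSZ, Z)), mul(add(Z, mul(SZ, SZ)), add(SSSZ, Z))))))
  →17  S(S(S(S(add(add(SSZ, Z), mul(add(Z, mul(SZ, SZ)), add(SSSZ, Z)))))))
  →18  S(S(S(S(add(S(add(SZ, Z)), mul(add(Z, mul(SZ, SZ)), add(SSSZ, Z)))))))
  →19  S(S(S(S(S(add(add(SZ, Z), mul(add(Z, mul(SZ, SZ)), add(SSSZ, Z))))))))
  →20  S(S(S(S(S(add(S(add(Z, Z)), mul(add(Z, mul(SZ, SZ)), add(SSSZ, Z))))))))
  →21  S(S(S(S(S(S(add(add(Z, Z), mul(add(Z, mul(SZ, SZ)), add(SSSZ, Z)))))))))
  →22  S(S(S(S(S(S(add(Z, mul(add(Z, mul(SZ, SZ)), add(SSSZ, Z)))))))))
  →23  S(S(S(S(S(S(mul(add(Z, mul(SZ, SZ)), add(SSSZ, Z))))))))
  →24  S(S(S(S(S(S(mul(mul(SZ, SZ), add(SSSZ, Z))))))))
  →25  S(S(S(S(S(S(mul(add(SZ, mul(Z, SZ)), add(SSSZ, Z))))))))
  →26  S(S(S(S(S(S(mul(S(add(Z, mul(Z, SZ))), add(SSSZ, Z))))))))
  →27  S(S(S(S(S(S(add(add(SSSZ, Z), mul(add(Z, mul(Z, SZ)), add(SSSZ, Z)))))))))
  →28  S(S(S(S(S(S(add(S(add(SSZ, Z)), mul(add(Z, mul(Z, SZ)), add(SSSZ, Z)))))))))
  →29  S(S(S(S(S(S(S(add(add(SSZ, Z), mul(add(Z, mul(Z, SZ)), add(SSSZ, Z))))))))))
  →30  S(S(S(S(S(S(S(add(S(add(SZ, Z)), mul(add(Z, mul(Z, SZ)), add(SSSZ, Z))))))))))
  →31  S(S(S(S(S(S(S(S(add(add(SZ, Z), mul(add(Z, mul(Z, SZ)), add(SSSZ, Z)))))))))))
  →32  S(S(S(S(S(S(S(S(add(S(add(Z, Z)), mul(add(Z, mul(Z, SZ)), add(SSSZ, Z)))))))))))
  →33  S(S(S(S(S(S(S(S(S(add(add(Z, Z), mul(add(Z, mul(Z, SZ)), add(SSSZ, Z))))))))))))
  →34  S(S(S(S(S(S(S(S(S(add(Z, mul(add(Z, mul(Z, SZ)), add(SSSZ, Z))))))))))))
  →35  S(S(S(S(S(S(S(S(S(mul(add(Z, mul(Z, SZ)), add(SSSZ, Z)))))))))))
  →36  S(S(S(S(S(S(S(S(S(mul(mul(Z, SZ), add(SSSZ, Z)))))))))))
  →37  S(S(S(S(S(S(S(S(S(mul(Z, add(SSSZ, Z)))))))))))
  →38  S^9(Z)

Term B:
  start: add(SSSZ, add(SSZ, SSZ))
  →1  S(add(SSZ, add(SSZ, SSZ)))
  →2  S(S(add(SZ, add(SSZ, SSZ))))
  →3  S(S(S(add(Z, add(SSZ, SSZ)))))
  →4  S(S(S(add(SSZ, SSZ))))
  →5  S(S(S(S(add(SZ, SSZ)))))
  →6  S(S(S(S(S(add(Z, SSZ))))))
  →7  S^7(Z)

Answer: DIFFERENT — A ⇓ S^9(Z), B ⇓ S^7(Z)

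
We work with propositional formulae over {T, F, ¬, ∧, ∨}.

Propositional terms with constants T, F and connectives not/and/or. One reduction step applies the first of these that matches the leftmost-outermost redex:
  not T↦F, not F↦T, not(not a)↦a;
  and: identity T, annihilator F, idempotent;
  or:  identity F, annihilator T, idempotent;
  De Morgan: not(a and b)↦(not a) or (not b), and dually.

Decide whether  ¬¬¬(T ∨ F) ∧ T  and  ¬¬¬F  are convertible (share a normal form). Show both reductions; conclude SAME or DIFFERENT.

Term A:
  start: ¬¬¬(T ∨ F) ∧ T
  step 1: ¬¬¬(T ∨ F)
  step 2: ¬(T ∨ F)
  step 3: ¬T ∧ ¬F
  step 4: F ∧ ¬F
  step 5: F

Term B:
  start: ¬¬¬F
  step 1: ¬F
  step 2: T

Answer: DIFFERENT — A ⇓ F, B ⇓ T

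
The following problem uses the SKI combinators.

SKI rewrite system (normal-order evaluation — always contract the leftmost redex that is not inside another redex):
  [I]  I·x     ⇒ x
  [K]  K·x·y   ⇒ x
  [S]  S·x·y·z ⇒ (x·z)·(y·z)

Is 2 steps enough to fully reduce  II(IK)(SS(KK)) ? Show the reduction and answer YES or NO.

Answer: NO — after 2 steps the term is IK(SS(KK)), not yet normal

Derivation:
  start: II(IK)(SS(KK))
  [1] I(IK)(SS(KK))
  [2] IK(SS(KK))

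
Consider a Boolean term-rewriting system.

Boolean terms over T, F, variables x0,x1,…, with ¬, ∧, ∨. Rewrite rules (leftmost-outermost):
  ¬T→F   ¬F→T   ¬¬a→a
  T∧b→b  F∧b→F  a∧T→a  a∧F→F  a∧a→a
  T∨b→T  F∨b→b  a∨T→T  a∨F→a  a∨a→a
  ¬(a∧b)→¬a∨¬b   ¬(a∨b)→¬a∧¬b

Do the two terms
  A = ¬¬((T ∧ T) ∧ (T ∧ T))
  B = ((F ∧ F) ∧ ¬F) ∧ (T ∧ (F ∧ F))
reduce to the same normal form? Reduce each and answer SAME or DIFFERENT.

Answer: DIFFERENT — A ⇓ T, B ⇓ F

Derivation:
Term A:
  start: ¬¬((T ∧ T) ∧ (T ∧ T))
  [1] (T ∧ T) ∧ (T ∧ T)
  [2] T ∧ T
  [3] T

Term B:
  start: ((F ∧ F) ∧ ¬F) ∧ (T ∧ (F ∧ F))
  [1] (F ∧ ¬F) ∧ (T ∧ (F ∧ F))
  [2] F ∧ (T ∧ (F ∧ F))
  [3] F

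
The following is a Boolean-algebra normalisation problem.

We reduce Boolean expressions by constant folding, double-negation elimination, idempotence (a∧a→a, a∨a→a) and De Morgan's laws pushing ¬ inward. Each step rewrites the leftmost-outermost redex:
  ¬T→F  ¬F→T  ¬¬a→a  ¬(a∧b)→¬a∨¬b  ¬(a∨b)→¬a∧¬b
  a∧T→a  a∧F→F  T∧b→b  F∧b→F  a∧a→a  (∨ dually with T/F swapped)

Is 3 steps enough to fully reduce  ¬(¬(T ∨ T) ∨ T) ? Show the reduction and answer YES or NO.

Answer: NO — after 3 steps the term is T ∧ ¬T, not yet normal

Working:
  start: ¬(¬(T ∨ T) ∨ T)
  step 1: ¬¬(T ∨ T) ∧ ¬T
  step 2: (T ∨ T) ∧ ¬T
  step 3: T ∧ ¬T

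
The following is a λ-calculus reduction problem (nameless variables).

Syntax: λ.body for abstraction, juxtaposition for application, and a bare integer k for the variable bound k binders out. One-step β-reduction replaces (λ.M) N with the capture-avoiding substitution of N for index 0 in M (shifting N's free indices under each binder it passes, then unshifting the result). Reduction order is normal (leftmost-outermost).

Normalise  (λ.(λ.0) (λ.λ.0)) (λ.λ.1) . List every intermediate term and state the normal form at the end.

  start: (λ.(λ.0) (λ.λ.0)) (λ.λ.1)
  step 1: (λ.0) (λ.λ.0)
  step 2: λ.λ.0

Answer: normal form = λ.λ.0  (in 2 steps)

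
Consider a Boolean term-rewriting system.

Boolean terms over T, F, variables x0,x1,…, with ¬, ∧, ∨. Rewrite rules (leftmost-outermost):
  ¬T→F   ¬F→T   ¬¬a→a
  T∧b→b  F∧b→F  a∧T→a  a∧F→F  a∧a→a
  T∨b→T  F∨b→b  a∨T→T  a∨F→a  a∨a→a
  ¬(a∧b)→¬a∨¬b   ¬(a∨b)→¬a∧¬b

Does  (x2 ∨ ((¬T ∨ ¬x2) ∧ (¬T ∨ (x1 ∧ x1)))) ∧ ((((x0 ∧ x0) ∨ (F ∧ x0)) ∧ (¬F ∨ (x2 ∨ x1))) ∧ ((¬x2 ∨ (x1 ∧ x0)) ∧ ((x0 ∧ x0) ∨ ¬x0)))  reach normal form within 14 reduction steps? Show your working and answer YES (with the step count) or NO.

Answer: YES — reaches normal form (x2 ∨ (¬x2 ∧ x1)) ∧ (x0 ∧ ((¬x2 ∨ (x1 ∧ x0)) ∧ (x0 ∨ ¬x0))) in 12 ≤ 14 steps

Derivation:
  start: (x2 ∨ ((¬T ∨ ¬x2) ∧ (¬T ∨ (x1 ∧ x1)))) ∧ ((((x0 ∧ x0) ∨ (F ∧ x0)) ∧ (¬F ∨ (x2 ∨ x1))) ∧ ((¬x2 ∨ (x1 ∧ x0)) ∧ ((x0 ∧ x0) ∨ ¬x0)))
  step 1: (x2 ∨ ((F ∨ ¬x2) ∧ (¬T ∨ (x1 ∧ x1)))) ∧ ((((x0 ∧ x0) ∨ (F ∧ x0)) ∧ (¬F ∨ (x2 ∨ x1))) ∧ ((¬x2 ∨ (x1 ∧ x0)) ∧ ((x0 ∧ x0) ∨ ¬x0)))
  step 2: (x2 ∨ (¬x2 ∧ (¬T ∨ (x1 ∧ x1)))) ∧ ((((x0 ∧ x0) ∨ (F ∧ x0)) ∧ (¬F ∨ (x2 ∨ x1))) ∧ ((¬x2 ∨ (x1 ∧ x0)) ∧ ((x0 ∧ x0) ∨ ¬x0)))
  step 3: (x2 ∨ (¬x2 ∧ (F ∨ (x1 ∧ x1)))) ∧ ((((x0 ∧ x0) ∨ (F ∧ x0)) ∧ (¬F ∨ (x2 ∨ x1))) ∧ ((¬x2 ∨ (x1 ∧ x0)) ∧ ((x0 ∧ x0) ∨ ¬x0)))
  step 4: (x2 ∨ (¬x2 ∧ (x1 ∧ x1))) ∧ ((((x0 ∧ x0) ∨ (F ∧ x0)) ∧ (¬F ∨ (x2 ∨ x1))) ∧ ((¬x2 ∨ (x1 ∧ x0)) ∧ ((x0 ∧ x0) ∨ ¬x0)))
  step 5: (x2 ∨ (¬x2 ∧ x1)) ∧ ((((x0 ∧ x0) ∨ (F ∧ x0)) ∧ (¬F ∨ (x2 ∨ x1))) ∧ ((¬x2 ∨ (x1 ∧ x0)) ∧ ((x0 ∧ x0) ∨ ¬x0)))
  step 6: (x2 ∨ (¬x2 ∧ x1)) ∧ (((x0 ∨ (F ∧ x0)) ∧ (¬F ∨ (x2 ∨ x1))) ∧ ((¬x2 ∨ (x1 ∧ x0)) ∧ ((x0 ∧ x0) ∨ ¬x0)))
  step 7: (x2 ∨ (¬x2 ∧ x1)) ∧ (((x0 ∨ F) ∧ (¬F ∨ (x2 ∨ x1))) ∧ ((¬x2 ∨ (x1 ∧ x0)) ∧ ((x0 ∧ x0) ∨ ¬x0)))
  step 8: (x2 ∨ (¬x2 ∧ x1)) ∧ ((x0 ∧ (¬F ∨ (x2 ∨ x1))) ∧ ((¬x2 ∨ (x1 ∧ x0)) ∧ ((x0 ∧ x0) ∨ ¬x0)))
  step 9: (x2 ∨ (¬x2 ∧ x1)) ∧ ((x0 ∧ (T ∨ (x2 ∨ x1))) ∧ ((¬x2 ∨ (x1 ∧ x0)) ∧ ((x0 ∧ x0) ∨ ¬x0)))
  step 10: (x2 ∨ (¬x2 ∧ x1)) ∧ ((x0 ∧ T) ∧ ((¬x2 ∨ (x1 ∧ x0)) ∧ ((x0 ∧ x0) ∨ ¬x0)))
  step 11: (x2 ∨ (¬x2 ∧ x1)) ∧ (x0 ∧ ((¬x2 ∨ (x1 ∧ x0)) ∧ ((x0 ∧ x0) ∨ ¬x0)))
  step 12: (x2 ∨ (¬x2 ∧ x1)) ∧ (x0 ∧ ((¬x2 ∨ (x1 ∧ x0)) ∧ (x0 ∨ ¬x0)))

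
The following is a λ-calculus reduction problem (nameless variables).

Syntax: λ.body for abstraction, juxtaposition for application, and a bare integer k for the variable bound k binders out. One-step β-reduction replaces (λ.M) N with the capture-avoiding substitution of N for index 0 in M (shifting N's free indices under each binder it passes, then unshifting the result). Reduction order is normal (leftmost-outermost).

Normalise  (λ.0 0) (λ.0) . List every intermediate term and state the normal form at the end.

Answer: normal form = λ.0  (in 2 steps)

Derivation:
  start: (λ.0 0) (λ.0)
  step 1: (λ.0) (λ.0)
  step 2: λ.0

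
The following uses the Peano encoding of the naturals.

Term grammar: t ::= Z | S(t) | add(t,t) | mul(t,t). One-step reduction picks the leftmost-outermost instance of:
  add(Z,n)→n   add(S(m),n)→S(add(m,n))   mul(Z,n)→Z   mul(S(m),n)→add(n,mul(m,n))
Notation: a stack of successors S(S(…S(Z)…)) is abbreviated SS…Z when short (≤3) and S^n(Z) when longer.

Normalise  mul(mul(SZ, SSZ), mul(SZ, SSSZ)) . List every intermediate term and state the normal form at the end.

Answer: normal form = S^6(Z)  (in 28 steps)

Working:
  start: mul(mul(SZ, SSZ), mul(SZ, SSSZ))
  step 1: mul(add(SSZ, mul(Z, SSZ)), mul(SZ, SSSZ))
  step 2: mul(S(add(SZ, mul(Z, SSZ))), mul(SZ, SSSZ))
  step 3: add(mul(SZ, SSSZ), mul(add(SZ, mul(Z, SSZ)), mul(SZ, SSSZ)))
  step 4: add(add(SSSZ, mul(Z, SSSZ)), mul(add(SZ, mul(Z, SSZ)), mul(SZ, SSSZ)))
  step 5: add(S(add(SSZ, mul(Z, SSSZ))), mul(add(SZ, mul(Z, SSZ)), mul(SZ, SSSZ)))
  step 6: S(add(add(SSZ, mul(Z, SSSZ)), mul(add(SZ, mul(Z, SSZ)), mul(SZ, SSSZ))))
  step 7: S(add(S(add(SZ, mul(Z, SSSZ))), mul(add(SZ, mul(Z, SSZ)), mul(SZ, SSSZ))))
  step 8: S(S(add(add(SZ, mul(Z, SSSZ)), mul(add(SZ, mul(Z, SSZ)), mul(SZ, SSSZ)))))
  step 9: S(S(add(S(add(Z, mul(Z, SSSZ))), mul(add(SZ, mul(Z, SSZ)), mul(SZ, SSSZ)))))
  step 10: S(S(S(add(add(Z, mul(Z, SSSZ)), mul(add(SZ, mul(Z, SSZ)), mul(SZ, SSSZ))))))
  step 11: S(S(S(add(mul(Z, SSSZ), mul(add(SZ, mul(Z, SSZ)), mul(SZ, SSSZ))))))
  step 12: S(S(S(add(Z, mul(add(SZ, mul(Z, SSZ)), mul(SZ, SSSZ))))))
  step 13: S(S(S(mul(add(SZ, mul(Z, SSZ)), mul(SZ, SSSZ)))))
  step 14: S(S(S(mul(S(add(Z, mul(Z, SSZ))), mul(SZ, SSSZ)))))
  step 15: S(S(S(add(mul(SZ, SSSZ), mul(add(Z, mul(Z, SSZ)), mul(SZ, SSSZ))))))
  step 16: S(S(S(add(add(SSSZ, mul(Z, SSSZ)), mul(add(Z, mul(Z, SSZ)), mul(SZ, SSSZ))))))
  step 17: S(S(S(add(S(add(SSZ, mul(Z, SSSZ))), mul(add(Z, mul(Z, SSZ)), mul(SZ, SSSZ))))))
  step 18: S(S(S(S(add(add(SSZ, mul(Z, SSSZ)), mul(add(Z, mul(Z, SSZ)), mul(SZ, SSSZ)))))))
  step 19: S(S(S(S(add(S(add(SZ, mul(Z, SSSZ))), mul(add(Z, mul(Z, SSZ)), mul(SZ, SSSZ)))))))
  step 20: S(S(S(S(S(add(add(SZ, mul(Z, SSSZ)), mul(add(Z, mul(Z, SSZ)), mul(SZ, SSSZ))))))))
  step 21: S(S(S(S(S(add(S(add(Z, mul(Z, SSSZ))), mul(add(Z, mul(Z, SSZ)), mul(SZ, SSSZ))))))))
  step 22: S(S(S(S(S(S(add(add(Z, mul(Z, SSSZ)), mul(add(Z, mul(Z, SSZ)), mul(SZ, SSSZ)))))))))
  step 23: S(S(S(S(S(S(add(mul(Z, SSSZ), mul(add(Z, mul(Z, SSZ)), mul(SZ, SSSZ)))))))))
  step 24: S(S(S(S(S(S(add(Z, mul(add(Z, mul(Z, SSZ)), mul(SZ, SSSZ)))))))))
  step 25: S(S(S(S(S(S(mul(add(Z, mul(Z, SSZ)), mul(SZ, SSSZ))))))))
  step 26: S(S(S(S(S(S(mul(mul(Z, SSZ), mul(SZ, SSSZ))))))))
  step 27: S(S(S(S(S(S(mul(Z, mul(SZ, SSSZ))))))))
  step 28: S^6(Z)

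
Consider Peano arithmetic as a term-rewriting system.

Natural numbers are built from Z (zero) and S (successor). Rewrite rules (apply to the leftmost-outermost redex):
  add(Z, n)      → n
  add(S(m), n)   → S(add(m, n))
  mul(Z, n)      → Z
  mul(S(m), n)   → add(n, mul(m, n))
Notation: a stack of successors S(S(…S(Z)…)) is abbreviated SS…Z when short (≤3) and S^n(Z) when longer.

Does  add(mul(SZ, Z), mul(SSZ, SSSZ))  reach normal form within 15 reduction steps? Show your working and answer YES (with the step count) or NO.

Answer: YES — reaches normal form S^6(Z) in 15 ≤ 15 steps

Reduction:
  start: add(mul(SZ, Z), mul(SSZ, SSSZ))
  step 1: add(add(Z, mul(Z, Z)), mul(SSZ, SSSZ))
  step 2: add(mul(Z, Z), mul(SSZ, SSSZ))
  step 3: add(Z, mul(SSZ, SSSZ))
  step 4: mul(SSZ, SSSZ)
  step 5: add(SSSZ, mul(SZ, SSSZ))
  step 6: S(add(SSZ, mul(SZ, SSSZ)))
  step 7: S(S(add(SZ, mul(SZ, SSSZ))))
  step 8: S(S(S(add(Z, mul(SZ, SSSZ)))))
  step 9: S(S(S(mul(SZ, SSSZ))))
  step 10: S(S(S(add(SSSZ, mul(Z, SSSZ)))))
  step 11: S(S(S(S(add(SSZ, mul(Z, SSSZ))))))
  step 12: S(S(S(S(S(add(SZ, mul(Z, SSSZ)))))))
  step 13: S(S(S(S(S(S(add(Z, mul(Z, SSSZ))))))))
  step 14: S(S(S(S(S(S(mul(Z, SSSZ)))))))
  step 15: S^6(Z)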